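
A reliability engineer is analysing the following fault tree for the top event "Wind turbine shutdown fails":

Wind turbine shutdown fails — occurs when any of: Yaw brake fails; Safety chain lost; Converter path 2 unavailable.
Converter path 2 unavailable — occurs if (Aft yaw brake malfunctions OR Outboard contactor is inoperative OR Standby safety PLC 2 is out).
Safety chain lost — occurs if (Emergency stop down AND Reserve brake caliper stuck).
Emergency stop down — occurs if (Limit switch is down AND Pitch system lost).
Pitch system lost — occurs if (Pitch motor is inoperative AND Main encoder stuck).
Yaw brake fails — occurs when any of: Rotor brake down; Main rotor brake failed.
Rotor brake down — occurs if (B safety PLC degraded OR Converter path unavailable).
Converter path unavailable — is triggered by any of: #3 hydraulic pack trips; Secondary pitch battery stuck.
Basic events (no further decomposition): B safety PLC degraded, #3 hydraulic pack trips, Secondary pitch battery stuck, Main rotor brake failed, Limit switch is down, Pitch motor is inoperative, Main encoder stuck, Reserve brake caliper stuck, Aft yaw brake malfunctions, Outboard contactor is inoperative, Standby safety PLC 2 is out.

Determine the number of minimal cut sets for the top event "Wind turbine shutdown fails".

Converter path unavailable [OR]: union of children's cut sets → 2 cut set(s).
Rotor brake down [OR]: union of children's cut sets → 3 cut set(s).
Yaw brake fails [OR]: union of children's cut sets → 4 cut set(s).
Pitch system lost [AND]: one cut set from each child combined → 1 × 1 = 1 cut set(s).
Emergency stop down [AND]: one cut set from each child combined → 1 × 1 = 1 cut set(s).
Safety chain lost [AND]: one cut set from each child combined → 1 × 1 = 1 cut set(s).
Converter path 2 unavailable [OR]: union of children's cut sets → 3 cut set(s).
Wind turbine shutdown fails [OR]: union of children's cut sets → 8 cut set(s).
Minimal cut sets: {B safety PLC degraded}; {#3 hydraulic pack trips}; {Secondary pitch battery stuck}; {Main rotor brake failed}; {Limit switch is down, Main encoder stuck, Pitch motor is inoperative, Reserve brake caliper stuck}; {Aft yaw brake malfunctions}; {Outboard contactor is inoperative}; {Standby safety PLC 2 is out}.

8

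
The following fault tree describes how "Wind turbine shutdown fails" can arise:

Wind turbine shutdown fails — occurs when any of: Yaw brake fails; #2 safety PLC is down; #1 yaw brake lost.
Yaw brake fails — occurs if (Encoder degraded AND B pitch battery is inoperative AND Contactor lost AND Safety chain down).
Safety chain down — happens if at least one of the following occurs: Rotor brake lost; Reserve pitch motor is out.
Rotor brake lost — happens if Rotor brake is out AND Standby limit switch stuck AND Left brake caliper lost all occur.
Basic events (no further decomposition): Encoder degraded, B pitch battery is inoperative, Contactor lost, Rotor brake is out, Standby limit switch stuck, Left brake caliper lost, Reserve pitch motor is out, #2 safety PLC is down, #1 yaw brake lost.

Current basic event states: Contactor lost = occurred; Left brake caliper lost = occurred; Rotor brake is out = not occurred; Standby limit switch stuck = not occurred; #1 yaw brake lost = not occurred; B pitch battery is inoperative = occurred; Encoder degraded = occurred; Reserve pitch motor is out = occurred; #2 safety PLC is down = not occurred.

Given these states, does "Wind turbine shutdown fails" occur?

Yes

Rotor brake lost [AND]: Rotor brake is out=not, Standby limit switch stuck=not, Left brake caliper lost=occurs → not all inputs occur → does not occur.
Safety chain down [OR]: Rotor brake lost=not, Reserve pitch motor is out=occurs → at least one input occurs → occurs.
Yaw brake fails [AND]: Encoder degraded=occurs, B pitch battery is inoperative=occurs, Contactor lost=occurs, Safety chain down=occurs → all inputs occur → occurs.
Wind turbine shutdown fails [OR]: Yaw brake fails=occurs, #2 safety PLC is down=not, #1 yaw brake lost=not → at least one input occurs → occurs.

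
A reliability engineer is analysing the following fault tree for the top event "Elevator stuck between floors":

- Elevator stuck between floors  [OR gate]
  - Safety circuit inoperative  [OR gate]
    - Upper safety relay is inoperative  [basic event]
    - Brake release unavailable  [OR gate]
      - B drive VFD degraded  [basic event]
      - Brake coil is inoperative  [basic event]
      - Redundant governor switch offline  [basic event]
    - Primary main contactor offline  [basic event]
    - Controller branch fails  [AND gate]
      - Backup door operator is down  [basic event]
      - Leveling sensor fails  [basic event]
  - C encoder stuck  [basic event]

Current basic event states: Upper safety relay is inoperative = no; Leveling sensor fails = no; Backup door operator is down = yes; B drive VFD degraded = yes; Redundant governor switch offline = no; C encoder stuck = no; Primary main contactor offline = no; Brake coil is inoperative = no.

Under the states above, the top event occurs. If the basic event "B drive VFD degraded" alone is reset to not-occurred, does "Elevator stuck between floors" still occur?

Counterfactual: set "B drive VFD degraded" to not occurred.
Brake release unavailable [OR]: B drive VFD degraded=not, Brake coil is inoperative=not, Redundant governor switch offline=not → no input occurs → does not occur.
Controller branch fails [AND]: Backup door operator is down=occurs, Leveling sensor fails=not → not all inputs occur → does not occur.
Safety circuit inoperative [OR]: Upper safety relay is inoperative=not, Brake release unavailable=not, Primary main contactor offline=not, Controller branch fails=not → no input occurs → does not occur.
Elevator stuck between floors [OR]: Safety circuit inoperative=not, C encoder stuck=not → no input occurs → does not occur.

No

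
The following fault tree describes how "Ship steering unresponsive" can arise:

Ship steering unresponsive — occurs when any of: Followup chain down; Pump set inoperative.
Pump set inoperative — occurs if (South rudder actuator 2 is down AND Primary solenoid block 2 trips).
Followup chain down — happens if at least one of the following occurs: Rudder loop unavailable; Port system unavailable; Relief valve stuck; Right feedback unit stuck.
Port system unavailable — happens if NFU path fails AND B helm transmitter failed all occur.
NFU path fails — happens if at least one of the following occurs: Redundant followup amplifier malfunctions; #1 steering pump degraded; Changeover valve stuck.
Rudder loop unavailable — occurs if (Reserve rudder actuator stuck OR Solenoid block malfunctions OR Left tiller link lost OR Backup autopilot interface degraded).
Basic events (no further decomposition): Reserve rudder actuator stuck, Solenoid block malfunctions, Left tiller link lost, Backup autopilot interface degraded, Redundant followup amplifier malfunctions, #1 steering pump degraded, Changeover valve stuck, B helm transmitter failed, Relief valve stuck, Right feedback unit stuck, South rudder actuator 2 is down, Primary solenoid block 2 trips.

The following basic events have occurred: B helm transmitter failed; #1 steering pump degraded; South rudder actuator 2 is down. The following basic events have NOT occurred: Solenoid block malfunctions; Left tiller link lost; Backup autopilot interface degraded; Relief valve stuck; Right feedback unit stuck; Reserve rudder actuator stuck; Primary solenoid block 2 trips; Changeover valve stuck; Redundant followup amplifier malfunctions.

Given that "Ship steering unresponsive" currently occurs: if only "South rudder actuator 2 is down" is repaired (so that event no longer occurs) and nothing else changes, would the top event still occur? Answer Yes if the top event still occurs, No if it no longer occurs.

Counterfactual: set "South rudder actuator 2 is down" to not occurred.
Rudder loop unavailable [OR]: Reserve rudder actuator stuck=not, Solenoid block malfunctions=not, Left tiller link lost=not, Backup autopilot interface degraded=not → no input occurs → does not occur.
NFU path fails [OR]: Redundant followup amplifier malfunctions=not, #1 steering pump degraded=occurs, Changeover valve stuck=not → at least one input occurs → occurs.
Port system unavailable [AND]: NFU path fails=occurs, B helm transmitter failed=occurs → all inputs occur → occurs.
Followup chain down [OR]: Rudder loop unavailable=not, Port system unavailable=occurs, Relief valve stuck=not, Right feedback unit stuck=not → at least one input occurs → occurs.
Pump set inoperative [AND]: South rudder actuator 2 is down=not, Primary solenoid block 2 trips=not → not all inputs occur → does not occur.
Ship steering unresponsive [OR]: Followup chain down=occurs, Pump set inoperative=not → at least one input occurs → occurs.

Yes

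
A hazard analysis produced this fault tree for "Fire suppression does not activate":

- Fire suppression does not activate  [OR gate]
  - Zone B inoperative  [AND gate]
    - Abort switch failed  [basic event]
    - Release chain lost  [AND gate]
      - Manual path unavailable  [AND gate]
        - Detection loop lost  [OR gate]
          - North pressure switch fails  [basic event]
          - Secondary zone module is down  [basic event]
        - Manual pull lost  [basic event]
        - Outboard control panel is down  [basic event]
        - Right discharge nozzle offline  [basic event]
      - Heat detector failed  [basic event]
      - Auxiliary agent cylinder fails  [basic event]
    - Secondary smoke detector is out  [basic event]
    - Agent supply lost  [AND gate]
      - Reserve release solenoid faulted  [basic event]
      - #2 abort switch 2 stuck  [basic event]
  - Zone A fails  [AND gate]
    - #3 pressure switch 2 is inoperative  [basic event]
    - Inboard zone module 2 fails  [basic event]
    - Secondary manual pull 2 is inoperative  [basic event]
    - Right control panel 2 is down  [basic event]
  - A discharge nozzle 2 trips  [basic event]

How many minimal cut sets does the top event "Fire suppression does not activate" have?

4

Detection loop lost [OR]: union of children's cut sets → 2 cut set(s).
Manual path unavailable [AND]: one cut set from each child combined → 2 × 1 × 1 × 1 = 2 cut set(s).
Release chain lost [AND]: one cut set from each child combined → 2 × 1 × 1 = 2 cut set(s).
Agent supply lost [AND]: one cut set from each child combined → 1 × 1 = 1 cut set(s).
Zone B inoperative [AND]: one cut set from each child combined → 1 × 2 × 1 × 1 = 2 cut set(s).
Zone A fails [AND]: one cut set from each child combined → 1 × 1 × 1 × 1 = 1 cut set(s).
Fire suppression does not activate [OR]: union of children's cut sets → 4 cut set(s).
Minimal cut sets: {#2 abort switch 2 stuck, Abort switch failed, Auxiliary agent cylinder fails, Heat detector failed, Manual pull lost, North pressure switch fails, Outboard control panel is down, Reserve release solenoid faulted, Right discharge nozzle offline, Secondary smoke detector is out}; {#2 abort switch 2 stuck, Abort switch failed, Auxiliary agent cylinder fails, Heat detector failed, Manual pull lost, Outboard control panel is down, Reserve release solenoid faulted, Right discharge nozzle offline, Secondary smoke detector is out, Secondary zone module is down}; {#3 pressure switch 2 is inoperative, Inboard zone module 2 fails, Right control panel 2 is down, Secondary manual pull 2 is inoperative}; {A discharge nozzle 2 trips}.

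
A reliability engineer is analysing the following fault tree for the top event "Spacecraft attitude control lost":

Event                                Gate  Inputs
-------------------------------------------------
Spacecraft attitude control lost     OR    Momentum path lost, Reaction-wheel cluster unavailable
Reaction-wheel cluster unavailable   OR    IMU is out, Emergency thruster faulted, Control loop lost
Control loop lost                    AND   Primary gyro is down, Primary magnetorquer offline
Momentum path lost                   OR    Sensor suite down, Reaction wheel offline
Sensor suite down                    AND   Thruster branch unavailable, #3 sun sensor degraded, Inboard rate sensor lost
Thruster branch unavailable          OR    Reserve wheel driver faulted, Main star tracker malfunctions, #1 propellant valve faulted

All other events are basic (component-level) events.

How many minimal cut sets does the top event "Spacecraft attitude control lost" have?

7

Thruster branch unavailable [OR]: union of children's cut sets → 3 cut set(s).
Sensor suite down [AND]: one cut set from each child combined → 3 × 1 × 1 = 3 cut set(s).
Momentum path lost [OR]: union of children's cut sets → 4 cut set(s).
Control loop lost [AND]: one cut set from each child combined → 1 × 1 = 1 cut set(s).
Reaction-wheel cluster unavailable [OR]: union of children's cut sets → 3 cut set(s).
Spacecraft attitude control lost [OR]: union of children's cut sets → 7 cut set(s).
Minimal cut sets: {#3 sun sensor degraded, Inboard rate sensor lost, Reserve wheel driver faulted}; {#3 sun sensor degraded, Inboard rate sensor lost, Main star tracker malfunctions}; {#1 propellant valve faulted, #3 sun sensor degraded, Inboard rate sensor lost}; {Reaction wheel offline}; {IMU is out}; {Emergency thruster faulted}; {Primary gyro is down, Primary magnetorquer offline}.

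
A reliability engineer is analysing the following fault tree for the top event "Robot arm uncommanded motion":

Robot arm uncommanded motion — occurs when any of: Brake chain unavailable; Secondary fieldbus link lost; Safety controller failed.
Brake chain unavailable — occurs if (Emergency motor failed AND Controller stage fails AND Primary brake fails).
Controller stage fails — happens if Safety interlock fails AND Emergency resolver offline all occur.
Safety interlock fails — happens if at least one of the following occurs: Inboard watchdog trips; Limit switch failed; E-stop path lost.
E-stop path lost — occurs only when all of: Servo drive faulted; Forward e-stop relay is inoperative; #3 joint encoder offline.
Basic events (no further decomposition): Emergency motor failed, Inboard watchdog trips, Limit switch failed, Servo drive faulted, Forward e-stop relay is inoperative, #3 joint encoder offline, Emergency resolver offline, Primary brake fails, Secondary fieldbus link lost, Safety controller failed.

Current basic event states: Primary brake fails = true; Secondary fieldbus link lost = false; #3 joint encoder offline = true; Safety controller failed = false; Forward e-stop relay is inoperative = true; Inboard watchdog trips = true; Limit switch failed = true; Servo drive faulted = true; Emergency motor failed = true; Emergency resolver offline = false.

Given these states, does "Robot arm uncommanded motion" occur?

No

E-stop path lost [AND]: Servo drive faulted=occurs, Forward e-stop relay is inoperative=occurs, #3 joint encoder offline=occurs → all inputs occur → occurs.
Safety interlock fails [OR]: Inboard watchdog trips=occurs, Limit switch failed=occurs, E-stop path lost=occurs → at least one input occurs → occurs.
Controller stage fails [AND]: Safety interlock fails=occurs, Emergency resolver offline=not → not all inputs occur → does not occur.
Brake chain unavailable [AND]: Emergency motor failed=occurs, Controller stage fails=not, Primary brake fails=occurs → not all inputs occur → does not occur.
Robot arm uncommanded motion [OR]: Brake chain unavailable=not, Secondary fieldbus link lost=not, Safety controller failed=not → no input occurs → does not occur.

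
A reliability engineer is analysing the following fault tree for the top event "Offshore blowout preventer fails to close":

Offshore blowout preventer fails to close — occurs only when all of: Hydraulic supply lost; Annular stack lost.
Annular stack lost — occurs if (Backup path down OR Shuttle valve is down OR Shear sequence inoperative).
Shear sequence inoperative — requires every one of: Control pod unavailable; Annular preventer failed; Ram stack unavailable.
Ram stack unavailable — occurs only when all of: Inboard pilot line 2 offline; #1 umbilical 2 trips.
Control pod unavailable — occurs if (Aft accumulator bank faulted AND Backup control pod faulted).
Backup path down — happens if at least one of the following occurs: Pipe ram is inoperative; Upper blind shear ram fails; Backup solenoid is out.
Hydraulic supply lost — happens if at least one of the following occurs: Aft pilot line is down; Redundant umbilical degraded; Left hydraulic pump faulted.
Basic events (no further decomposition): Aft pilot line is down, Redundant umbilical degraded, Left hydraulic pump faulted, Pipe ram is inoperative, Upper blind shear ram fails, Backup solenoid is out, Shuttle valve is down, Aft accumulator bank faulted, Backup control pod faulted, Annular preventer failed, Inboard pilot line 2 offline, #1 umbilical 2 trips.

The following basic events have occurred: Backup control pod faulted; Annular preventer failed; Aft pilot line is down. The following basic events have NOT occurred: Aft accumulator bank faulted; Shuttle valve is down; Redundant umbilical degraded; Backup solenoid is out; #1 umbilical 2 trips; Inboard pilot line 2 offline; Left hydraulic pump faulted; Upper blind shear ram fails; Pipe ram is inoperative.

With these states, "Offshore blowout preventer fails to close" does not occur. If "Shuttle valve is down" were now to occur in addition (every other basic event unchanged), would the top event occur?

Yes

Counterfactual: set "Shuttle valve is down" to occurred.
Hydraulic supply lost [OR]: Aft pilot line is down=occurs, Redundant umbilical degraded=not, Left hydraulic pump faulted=not → at least one input occurs → occurs.
Backup path down [OR]: Pipe ram is inoperative=not, Upper blind shear ram fails=not, Backup solenoid is out=not → no input occurs → does not occur.
Control pod unavailable [AND]: Aft accumulator bank faulted=not, Backup control pod faulted=occurs → not all inputs occur → does not occur.
Ram stack unavailable [AND]: Inboard pilot line 2 offline=not, #1 umbilical 2 trips=not → not all inputs occur → does not occur.
Shear sequence inoperative [AND]: Control pod unavailable=not, Annular preventer failed=occurs, Ram stack unavailable=not → not all inputs occur → does not occur.
Annular stack lost [OR]: Backup path down=not, Shuttle valve is down=occurs, Shear sequence inoperative=not → at least one input occurs → occurs.
Offshore blowout preventer fails to close [AND]: Hydraulic supply lost=occurs, Annular stack lost=occurs → all inputs occur → occurs.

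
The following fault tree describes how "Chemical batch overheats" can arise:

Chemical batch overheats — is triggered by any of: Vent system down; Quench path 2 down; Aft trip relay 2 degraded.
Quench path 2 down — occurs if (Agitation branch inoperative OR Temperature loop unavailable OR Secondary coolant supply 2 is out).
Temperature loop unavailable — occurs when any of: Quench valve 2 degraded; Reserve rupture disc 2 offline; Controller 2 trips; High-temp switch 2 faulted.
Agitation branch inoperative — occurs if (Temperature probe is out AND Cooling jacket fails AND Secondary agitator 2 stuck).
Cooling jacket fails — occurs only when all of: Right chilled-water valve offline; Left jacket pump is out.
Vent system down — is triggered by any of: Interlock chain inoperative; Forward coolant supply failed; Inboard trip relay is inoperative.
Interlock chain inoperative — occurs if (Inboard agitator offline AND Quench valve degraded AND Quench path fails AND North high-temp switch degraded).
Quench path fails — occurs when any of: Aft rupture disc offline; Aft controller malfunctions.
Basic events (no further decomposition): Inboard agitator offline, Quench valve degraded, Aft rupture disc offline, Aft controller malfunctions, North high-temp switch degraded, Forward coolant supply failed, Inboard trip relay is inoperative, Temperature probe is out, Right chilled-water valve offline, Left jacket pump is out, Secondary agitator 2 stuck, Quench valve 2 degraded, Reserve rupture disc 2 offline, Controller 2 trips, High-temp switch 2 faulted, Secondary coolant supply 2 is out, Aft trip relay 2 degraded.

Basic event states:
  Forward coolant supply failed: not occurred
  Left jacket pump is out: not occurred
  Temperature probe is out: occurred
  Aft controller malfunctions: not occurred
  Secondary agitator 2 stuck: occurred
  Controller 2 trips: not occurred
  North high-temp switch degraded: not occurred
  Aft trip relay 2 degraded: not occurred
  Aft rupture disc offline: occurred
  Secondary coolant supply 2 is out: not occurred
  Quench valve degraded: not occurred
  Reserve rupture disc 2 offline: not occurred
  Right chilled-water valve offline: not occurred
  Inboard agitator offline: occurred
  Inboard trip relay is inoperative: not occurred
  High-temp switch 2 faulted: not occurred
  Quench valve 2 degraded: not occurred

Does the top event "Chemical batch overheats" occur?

No

Quench path fails [OR]: Aft rupture disc offline=occurs, Aft controller malfunctions=not → at least one input occurs → occurs.
Interlock chain inoperative [AND]: Inboard agitator offline=occurs, Quench valve degraded=not, Quench path fails=occurs, North high-temp switch degraded=not → not all inputs occur → does not occur.
Vent system down [OR]: Interlock chain inoperative=not, Forward coolant supply failed=not, Inboard trip relay is inoperative=not → no input occurs → does not occur.
Cooling jacket fails [AND]: Right chilled-water valve offline=not, Left jacket pump is out=not → not all inputs occur → does not occur.
Agitation branch inoperative [AND]: Temperature probe is out=occurs, Cooling jacket fails=not, Secondary agitator 2 stuck=occurs → not all inputs occur → does not occur.
Temperature loop unavailable [OR]: Quench valve 2 degraded=not, Reserve rupture disc 2 offline=not, Controller 2 trips=not, High-temp switch 2 faulted=not → no input occurs → does not occur.
Quench path 2 down [OR]: Agitation branch inoperative=not, Temperature loop unavailable=not, Secondary coolant supply 2 is out=not → no input occurs → does not occur.
Chemical batch overheats [OR]: Vent system down=not, Quench path 2 down=not, Aft trip relay 2 degraded=not → no input occurs → does not occur.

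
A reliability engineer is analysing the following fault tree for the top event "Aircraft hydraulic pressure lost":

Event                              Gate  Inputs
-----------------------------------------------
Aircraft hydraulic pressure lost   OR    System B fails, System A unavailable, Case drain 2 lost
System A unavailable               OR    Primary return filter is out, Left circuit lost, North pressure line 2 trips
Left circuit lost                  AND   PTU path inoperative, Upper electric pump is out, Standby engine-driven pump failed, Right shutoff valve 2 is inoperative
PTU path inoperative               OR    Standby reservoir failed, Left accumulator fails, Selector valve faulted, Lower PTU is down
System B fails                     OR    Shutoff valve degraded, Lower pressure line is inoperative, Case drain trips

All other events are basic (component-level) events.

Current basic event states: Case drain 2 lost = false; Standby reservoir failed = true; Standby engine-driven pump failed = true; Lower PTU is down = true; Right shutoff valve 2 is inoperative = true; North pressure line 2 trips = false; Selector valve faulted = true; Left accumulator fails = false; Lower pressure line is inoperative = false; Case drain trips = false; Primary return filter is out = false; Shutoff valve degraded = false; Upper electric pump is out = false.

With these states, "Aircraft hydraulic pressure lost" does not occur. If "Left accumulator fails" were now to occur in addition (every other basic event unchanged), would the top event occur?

No

Counterfactual: set "Left accumulator fails" to occurred.
System B fails [OR]: Shutoff valve degraded=not, Lower pressure line is inoperative=not, Case drain trips=not → no input occurs → does not occur.
PTU path inoperative [OR]: Standby reservoir failed=occurs, Left accumulator fails=occurs, Selector valve faulted=occurs, Lower PTU is down=occurs → at least one input occurs → occurs.
Left circuit lost [AND]: PTU path inoperative=occurs, Upper electric pump is out=not, Standby engine-driven pump failed=occurs, Right shutoff valve 2 is inoperative=occurs → not all inputs occur → does not occur.
System A unavailable [OR]: Primary return filter is out=not, Left circuit lost=not, North pressure line 2 trips=not → no input occurs → does not occur.
Aircraft hydraulic pressure lost [OR]: System B fails=not, System A unavailable=not, Case drain 2 lost=not → no input occurs → does not occur.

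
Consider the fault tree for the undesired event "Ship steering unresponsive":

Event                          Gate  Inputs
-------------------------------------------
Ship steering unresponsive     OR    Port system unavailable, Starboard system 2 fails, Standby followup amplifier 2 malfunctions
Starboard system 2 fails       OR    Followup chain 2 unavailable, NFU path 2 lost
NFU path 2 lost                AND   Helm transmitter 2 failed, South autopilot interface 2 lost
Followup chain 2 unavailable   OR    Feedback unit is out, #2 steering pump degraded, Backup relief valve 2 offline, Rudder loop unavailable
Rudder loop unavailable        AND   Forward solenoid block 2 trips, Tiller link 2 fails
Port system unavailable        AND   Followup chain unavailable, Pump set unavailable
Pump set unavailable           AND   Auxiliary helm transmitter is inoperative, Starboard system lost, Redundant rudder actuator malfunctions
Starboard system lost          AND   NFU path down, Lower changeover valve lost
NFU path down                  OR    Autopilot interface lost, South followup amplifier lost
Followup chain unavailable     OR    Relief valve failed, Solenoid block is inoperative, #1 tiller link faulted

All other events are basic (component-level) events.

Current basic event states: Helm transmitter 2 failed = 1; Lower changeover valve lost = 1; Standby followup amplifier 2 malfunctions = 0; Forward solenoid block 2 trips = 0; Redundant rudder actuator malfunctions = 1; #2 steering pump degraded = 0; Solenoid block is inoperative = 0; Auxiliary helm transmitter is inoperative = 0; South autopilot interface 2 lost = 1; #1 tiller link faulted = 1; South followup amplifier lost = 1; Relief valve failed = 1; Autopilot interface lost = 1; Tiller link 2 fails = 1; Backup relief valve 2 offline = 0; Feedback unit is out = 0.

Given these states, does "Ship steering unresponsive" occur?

Followup chain unavailable [OR]: Relief valve failed=occurs, Solenoid block is inoperative=not, #1 tiller link faulted=occurs → at least one input occurs → occurs.
NFU path down [OR]: Autopilot interface lost=occurs, South followup amplifier lost=occurs → at least one input occurs → occurs.
Starboard system lost [AND]: NFU path down=occurs, Lower changeover valve lost=occurs → all inputs occur → occurs.
Pump set unavailable [AND]: Auxiliary helm transmitter is inoperative=not, Starboard system lost=occurs, Redundant rudder actuator malfunctions=occurs → not all inputs occur → does not occur.
Port system unavailable [AND]: Followup chain unavailable=occurs, Pump set unavailable=not → not all inputs occur → does not occur.
Rudder loop unavailable [AND]: Forward solenoid block 2 trips=not, Tiller link 2 fails=occurs → not all inputs occur → does not occur.
Followup chain 2 unavailable [OR]: Feedback unit is out=not, #2 steering pump degraded=not, Backup relief valve 2 offline=not, Rudder loop unavailable=not → no input occurs → does not occur.
NFU path 2 lost [AND]: Helm transmitter 2 failed=occurs, South autopilot interface 2 lost=occurs → all inputs occur → occurs.
Starboard system 2 fails [OR]: Followup chain 2 unavailable=not, NFU path 2 lost=occurs → at least one input occurs → occurs.
Ship steering unresponsive [OR]: Port system unavailable=not, Starboard system 2 fails=occurs, Standby followup amplifier 2 malfunctions=not → at least one input occurs → occurs.

Yes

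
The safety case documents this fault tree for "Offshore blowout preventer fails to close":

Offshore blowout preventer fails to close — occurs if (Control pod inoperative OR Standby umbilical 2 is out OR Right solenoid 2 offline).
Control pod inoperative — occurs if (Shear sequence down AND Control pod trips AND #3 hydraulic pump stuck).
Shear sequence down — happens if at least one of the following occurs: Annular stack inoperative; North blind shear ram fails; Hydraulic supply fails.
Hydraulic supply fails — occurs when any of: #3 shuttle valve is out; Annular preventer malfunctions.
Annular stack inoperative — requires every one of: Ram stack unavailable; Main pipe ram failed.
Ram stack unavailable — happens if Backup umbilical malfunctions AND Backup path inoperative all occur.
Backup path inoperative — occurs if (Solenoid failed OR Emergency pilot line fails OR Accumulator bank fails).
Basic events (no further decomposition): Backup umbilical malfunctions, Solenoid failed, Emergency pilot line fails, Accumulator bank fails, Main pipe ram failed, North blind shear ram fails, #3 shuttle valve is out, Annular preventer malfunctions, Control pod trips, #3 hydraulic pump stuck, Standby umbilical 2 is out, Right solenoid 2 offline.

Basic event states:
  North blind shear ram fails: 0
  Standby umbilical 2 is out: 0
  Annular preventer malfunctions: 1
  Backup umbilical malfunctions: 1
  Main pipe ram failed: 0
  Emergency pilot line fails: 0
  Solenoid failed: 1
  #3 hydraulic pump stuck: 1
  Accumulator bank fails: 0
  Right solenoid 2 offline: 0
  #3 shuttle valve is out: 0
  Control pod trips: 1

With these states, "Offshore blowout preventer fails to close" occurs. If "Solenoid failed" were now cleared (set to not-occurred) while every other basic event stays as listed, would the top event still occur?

Yes

Counterfactual: set "Solenoid failed" to not occurred.
Backup path inoperative [OR]: Solenoid failed=not, Emergency pilot line fails=not, Accumulator bank fails=not → no input occurs → does not occur.
Ram stack unavailable [AND]: Backup umbilical malfunctions=occurs, Backup path inoperative=not → not all inputs occur → does not occur.
Annular stack inoperative [AND]: Ram stack unavailable=not, Main pipe ram failed=not → not all inputs occur → does not occur.
Hydraulic supply fails [OR]: #3 shuttle valve is out=not, Annular preventer malfunctions=occurs → at least one input occurs → occurs.
Shear sequence down [OR]: Annular stack inoperative=not, North blind shear ram fails=not, Hydraulic supply fails=occurs → at least one input occurs → occurs.
Control pod inoperative [AND]: Shear sequence down=occurs, Control pod trips=occurs, #3 hydraulic pump stuck=occurs → all inputs occur → occurs.
Offshore blowout preventer fails to close [OR]: Control pod inoperative=occurs, Standby umbilical 2 is out=not, Right solenoid 2 offline=not → at least one input occurs → occurs.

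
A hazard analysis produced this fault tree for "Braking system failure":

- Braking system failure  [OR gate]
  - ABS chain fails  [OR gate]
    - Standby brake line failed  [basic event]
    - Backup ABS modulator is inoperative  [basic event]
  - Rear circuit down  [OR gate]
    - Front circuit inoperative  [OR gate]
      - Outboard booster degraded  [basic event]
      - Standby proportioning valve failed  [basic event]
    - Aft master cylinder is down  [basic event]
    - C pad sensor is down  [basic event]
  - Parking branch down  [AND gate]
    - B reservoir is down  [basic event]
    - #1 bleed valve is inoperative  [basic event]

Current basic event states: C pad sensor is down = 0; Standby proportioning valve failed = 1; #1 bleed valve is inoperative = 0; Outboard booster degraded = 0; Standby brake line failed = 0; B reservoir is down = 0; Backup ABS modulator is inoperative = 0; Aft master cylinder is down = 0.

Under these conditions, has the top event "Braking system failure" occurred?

ABS chain fails [OR]: Standby brake line failed=not, Backup ABS modulator is inoperative=not → no input occurs → does not occur.
Front circuit inoperative [OR]: Outboard booster degraded=not, Standby proportioning valve failed=occurs → at least one input occurs → occurs.
Rear circuit down [OR]: Front circuit inoperative=occurs, Aft master cylinder is down=not, C pad sensor is down=not → at least one input occurs → occurs.
Parking branch down [AND]: B reservoir is down=not, #1 bleed valve is inoperative=not → not all inputs occur → does not occur.
Braking system failure [OR]: ABS chain fails=not, Rear circuit down=occurs, Parking branch down=not → at least one input occurs → occurs.

Yes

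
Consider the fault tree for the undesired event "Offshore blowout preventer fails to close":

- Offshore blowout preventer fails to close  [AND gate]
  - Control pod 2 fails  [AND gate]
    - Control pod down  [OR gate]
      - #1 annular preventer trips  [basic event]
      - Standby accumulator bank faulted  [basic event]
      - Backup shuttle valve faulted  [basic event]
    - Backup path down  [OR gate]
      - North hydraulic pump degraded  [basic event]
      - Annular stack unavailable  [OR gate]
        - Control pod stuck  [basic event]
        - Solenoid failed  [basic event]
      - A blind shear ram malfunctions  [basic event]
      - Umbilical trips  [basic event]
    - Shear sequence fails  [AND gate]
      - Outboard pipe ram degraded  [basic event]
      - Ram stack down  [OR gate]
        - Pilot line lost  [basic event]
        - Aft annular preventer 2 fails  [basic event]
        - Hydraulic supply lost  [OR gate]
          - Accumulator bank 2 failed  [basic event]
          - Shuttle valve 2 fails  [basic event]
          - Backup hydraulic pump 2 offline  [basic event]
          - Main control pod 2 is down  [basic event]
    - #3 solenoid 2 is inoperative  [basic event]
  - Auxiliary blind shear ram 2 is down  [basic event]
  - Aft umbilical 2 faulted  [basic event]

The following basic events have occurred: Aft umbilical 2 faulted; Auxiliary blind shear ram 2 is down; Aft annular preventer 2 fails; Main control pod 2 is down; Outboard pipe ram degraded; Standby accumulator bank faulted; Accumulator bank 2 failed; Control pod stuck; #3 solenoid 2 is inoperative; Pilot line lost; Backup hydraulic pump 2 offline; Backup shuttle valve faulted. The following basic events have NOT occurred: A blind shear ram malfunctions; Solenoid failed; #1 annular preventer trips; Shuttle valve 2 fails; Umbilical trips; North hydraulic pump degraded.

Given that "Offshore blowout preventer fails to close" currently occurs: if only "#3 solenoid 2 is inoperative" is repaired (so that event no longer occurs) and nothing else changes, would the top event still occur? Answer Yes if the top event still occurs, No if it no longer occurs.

Counterfactual: set "#3 solenoid 2 is inoperative" to not occurred.
Control pod down [OR]: #1 annular preventer trips=not, Standby accumulator bank faulted=occurs, Backup shuttle valve faulted=occurs → at least one input occurs → occurs.
Annular stack unavailable [OR]: Control pod stuck=occurs, Solenoid failed=not → at least one input occurs → occurs.
Backup path down [OR]: North hydraulic pump degraded=not, Annular stack unavailable=occurs, A blind shear ram malfunctions=not, Umbilical trips=not → at least one input occurs → occurs.
Hydraulic supply lost [OR]: Accumulator bank 2 failed=occurs, Shuttle valve 2 fails=not, Backup hydraulic pump 2 offline=occurs, Main control pod 2 is down=occurs → at least one input occurs → occurs.
Ram stack down [OR]: Pilot line lost=occurs, Aft annular preventer 2 fails=occurs, Hydraulic supply lost=occurs → at least one input occurs → occurs.
Shear sequence fails [AND]: Outboard pipe ram degraded=occurs, Ram stack down=occurs → all inputs occur → occurs.
Control pod 2 fails [AND]: Control pod down=occurs, Backup path down=occurs, Shear sequence fails=occurs, #3 solenoid 2 is inoperative=not → not all inputs occur → does not occur.
Offshore blowout preventer fails to close [AND]: Control pod 2 fails=not, Auxiliary blind shear ram 2 is down=occurs, Aft umbilical 2 faulted=occurs → not all inputs occur → does not occur.

No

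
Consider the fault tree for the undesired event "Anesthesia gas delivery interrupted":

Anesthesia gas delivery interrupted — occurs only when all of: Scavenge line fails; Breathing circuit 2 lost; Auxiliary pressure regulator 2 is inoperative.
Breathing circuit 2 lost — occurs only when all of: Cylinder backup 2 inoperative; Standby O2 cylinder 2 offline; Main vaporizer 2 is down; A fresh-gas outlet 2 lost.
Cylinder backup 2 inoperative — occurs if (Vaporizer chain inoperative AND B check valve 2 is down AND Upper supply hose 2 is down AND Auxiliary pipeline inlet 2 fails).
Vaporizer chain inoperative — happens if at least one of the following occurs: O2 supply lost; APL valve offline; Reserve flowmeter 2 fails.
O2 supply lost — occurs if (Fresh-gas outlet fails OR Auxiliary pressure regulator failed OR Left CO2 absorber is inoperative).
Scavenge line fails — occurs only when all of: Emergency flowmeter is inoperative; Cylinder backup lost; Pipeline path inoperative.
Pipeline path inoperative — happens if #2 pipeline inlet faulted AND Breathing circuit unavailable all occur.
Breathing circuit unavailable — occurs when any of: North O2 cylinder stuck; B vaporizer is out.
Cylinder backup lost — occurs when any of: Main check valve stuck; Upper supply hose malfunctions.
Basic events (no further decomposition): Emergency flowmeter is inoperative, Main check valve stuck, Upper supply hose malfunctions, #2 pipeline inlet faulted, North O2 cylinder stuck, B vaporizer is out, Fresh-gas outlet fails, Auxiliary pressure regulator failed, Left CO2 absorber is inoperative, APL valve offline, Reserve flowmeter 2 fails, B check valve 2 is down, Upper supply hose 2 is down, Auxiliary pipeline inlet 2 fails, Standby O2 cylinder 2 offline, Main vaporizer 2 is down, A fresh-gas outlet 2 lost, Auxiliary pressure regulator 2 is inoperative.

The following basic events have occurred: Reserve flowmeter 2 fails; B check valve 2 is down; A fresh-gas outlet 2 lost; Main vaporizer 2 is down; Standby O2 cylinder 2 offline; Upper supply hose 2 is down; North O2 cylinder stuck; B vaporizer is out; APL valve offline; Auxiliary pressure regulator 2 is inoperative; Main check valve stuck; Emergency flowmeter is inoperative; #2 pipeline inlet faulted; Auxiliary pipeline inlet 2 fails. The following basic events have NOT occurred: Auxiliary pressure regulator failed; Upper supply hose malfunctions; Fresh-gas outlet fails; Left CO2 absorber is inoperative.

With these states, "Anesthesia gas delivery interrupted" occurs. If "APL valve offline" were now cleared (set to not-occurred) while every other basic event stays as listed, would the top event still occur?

Yes

Counterfactual: set "APL valve offline" to not occurred.
Cylinder backup lost [OR]: Main check valve stuck=occurs, Upper supply hose malfunctions=not → at least one input occurs → occurs.
Breathing circuit unavailable [OR]: North O2 cylinder stuck=occurs, B vaporizer is out=occurs → at least one input occurs → occurs.
Pipeline path inoperative [AND]: #2 pipeline inlet faulted=occurs, Breathing circuit unavailable=occurs → all inputs occur → occurs.
Scavenge line fails [AND]: Emergency flowmeter is inoperative=occurs, Cylinder backup lost=occurs, Pipeline path inoperative=occurs → all inputs occur → occurs.
O2 supply lost [OR]: Fresh-gas outlet fails=not, Auxiliary pressure regulator failed=not, Left CO2 absorber is inoperative=not → no input occurs → does not occur.
Vaporizer chain inoperative [OR]: O2 supply lost=not, APL valve offline=not, Reserve flowmeter 2 fails=occurs → at least one input occurs → occurs.
Cylinder backup 2 inoperative [AND]: Vaporizer chain inoperative=occurs, B check valve 2 is down=occurs, Upper supply hose 2 is down=occurs, Auxiliary pipeline inlet 2 fails=occurs → all inputs occur → occurs.
Breathing circuit 2 lost [AND]: Cylinder backup 2 inoperative=occurs, Standby O2 cylinder 2 offline=occurs, Main vaporizer 2 is down=occurs, A fresh-gas outlet 2 lost=occurs → all inputs occur → occurs.
Anesthesia gas delivery interrupted [AND]: Scavenge line fails=occurs, Breathing circuit 2 lost=occurs, Auxiliary pressure regulator 2 is inoperative=occurs → all inputs occur → occurs.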